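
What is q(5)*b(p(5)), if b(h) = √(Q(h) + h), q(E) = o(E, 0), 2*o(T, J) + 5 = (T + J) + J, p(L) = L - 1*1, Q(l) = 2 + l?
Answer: 0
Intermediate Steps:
p(L) = -1 + L (p(L) = L - 1 = -1 + L)
o(T, J) = -5/2 + J + T/2 (o(T, J) = -5/2 + ((T + J) + J)/2 = -5/2 + ((J + T) + J)/2 = -5/2 + (T + 2*J)/2 = -5/2 + (J + T/2) = -5/2 + J + T/2)
q(E) = -5/2 + E/2 (q(E) = -5/2 + 0 + E/2 = -5/2 + E/2)
b(h) = √(2 + 2*h) (b(h) = √((2 + h) + h) = √(2 + 2*h))
q(5)*b(p(5)) = (-5/2 + (½)*5)*√(2 + 2*(-1 + 5)) = (-5/2 + 5/2)*√(2 + 2*4) = 0*√(2 + 8) = 0*√10 = 0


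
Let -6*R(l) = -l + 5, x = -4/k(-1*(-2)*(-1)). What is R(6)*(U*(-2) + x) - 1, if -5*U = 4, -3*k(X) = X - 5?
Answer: -107/105 ≈ -1.0190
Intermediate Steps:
k(X) = 5/3 - X/3 (k(X) = -(X - 5)/3 = -(-5 + X)/3 = 5/3 - X/3)
x = -12/7 (x = -4/(5/3 - (-1*(-2))*(-1)/3) = -4/(5/3 - 2*(-1)/3) = -4/(5/3 - ⅓*(-2)) = -4/(5/3 + ⅔) = -4/7/3 = -4*3/7 = -12/7 ≈ -1.7143)
U = -⅘ (U = -⅕*4 = -⅘ ≈ -0.80000)
R(l) = -⅚ + l/6 (R(l) = -(-l + 5)/6 = -(5 - l)/6 = -⅚ + l/6)
R(6)*(U*(-2) + x) - 1 = (-⅚ + (⅙)*6)*(-⅘*(-2) - 12/7) - 1 = (-⅚ + 1)*(8/5 - 12/7) - 1 = (⅙)*(-4/35) - 1 = -2/105 - 1 = -107/105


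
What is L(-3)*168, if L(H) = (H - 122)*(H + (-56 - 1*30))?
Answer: 1869000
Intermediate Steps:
L(H) = (-122 + H)*(-86 + H) (L(H) = (-122 + H)*(H + (-56 - 30)) = (-122 + H)*(H - 86) = (-122 + H)*(-86 + H))
L(-3)*168 = (10492 + (-3)**2 - 208*(-3))*168 = (10492 + 9 + 624)*168 = 11125*168 = 1869000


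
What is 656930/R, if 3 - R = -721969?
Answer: 328465/360986 ≈ 0.90991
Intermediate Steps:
R = 721972 (R = 3 - 1*(-721969) = 3 + 721969 = 721972)
656930/R = 656930/721972 = 656930*(1/721972) = 328465/360986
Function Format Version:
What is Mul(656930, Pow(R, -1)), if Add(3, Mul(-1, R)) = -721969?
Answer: Rational(328465, 360986) ≈ 0.90991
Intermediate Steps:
R = 721972 (R = Add(3, Mul(-1, -721969)) = Add(3, 721969) = 721972)
Mul(656930, Pow(R, -1)) = Mul(656930, Pow(721972, -1)) = Mul(656930, Rational(1, 721972)) = Rational(328465, 360986)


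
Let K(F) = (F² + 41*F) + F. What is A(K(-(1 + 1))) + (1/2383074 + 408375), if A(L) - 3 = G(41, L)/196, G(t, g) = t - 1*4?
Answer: 95373153496223/233541252 ≈ 4.0838e+5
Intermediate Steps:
G(t, g) = -4 + t (G(t, g) = t - 4 = -4 + t)
K(F) = F² + 42*F
A(L) = 625/196 (A(L) = 3 + (-4 + 41)/196 = 3 + 37*(1/196) = 3 + 37/196 = 625/196)
A(K(-(1 + 1))) + (1/2383074 + 408375) = 625/196 + (1/2383074 + 408375) = 625/196 + 973187844751/2383074 = 95373153496223/233541252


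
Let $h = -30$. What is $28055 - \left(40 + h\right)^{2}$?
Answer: $27955$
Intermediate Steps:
$28055 - \left(40 + h\right)^{2} = 28055 - \left(40 - 30\right)^{2} = 28055 - 10^{2} = 28055 - 100 = 27955$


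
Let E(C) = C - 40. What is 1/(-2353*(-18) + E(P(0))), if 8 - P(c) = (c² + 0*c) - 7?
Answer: 1/42329 ≈ 2.3624e-5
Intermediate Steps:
P(c) = 15 - c² (P(c) = 8 - ((c² + 0*c) - 7) = 8 - ((c² + 0) - 7) = 8 - (c² - 7) = 8 - (-7 + c²) = 8 + (7 - c²) = 15 - c²)
E(C) = -40 + C
1/(-2353*(-18) + E(P(0))) = 1/(-2353*(-18) + (-40 + (15 - 1*0²))) = 1/(42354 + (-40 + (15 - 1*0))) = 1/(42354 + (-40 + (15 + 0))) = 1/(42354 + (-40 + 15)) = 1/(42354 - 25) = 1/42329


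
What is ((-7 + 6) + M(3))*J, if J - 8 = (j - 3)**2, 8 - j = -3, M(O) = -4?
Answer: -360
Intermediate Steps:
j = 11 (j = 8 - 1*(-3) = 8 + 3 = 11)
J = 72 (J = 8 + (11 - 3)**2 = 8 + 8**2 = 8 + 64 = 72)
((-7 + 6) + M(3))*J = ((-7 + 6) - 4)*72 = (-1 - 4)*72 = -5*72 = -360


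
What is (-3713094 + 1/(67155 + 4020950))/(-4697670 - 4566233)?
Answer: 15179518146869/37871808173815 ≈ 0.40081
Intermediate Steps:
(-3713094 + 1/(67155 + 4020950))/(-4697670 - 4566233) = (-3713094 + 1/4088105)/(-9263903) = (-3713094 + 1/4088105)*(-1/9263903) = -15179518146869/4088105*(-1/9263903) = 15179518146869/37871808173815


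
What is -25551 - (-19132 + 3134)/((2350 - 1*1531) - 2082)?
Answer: -76691/3 ≈ -25564.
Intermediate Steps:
-25551 - (-19132 + 3134)/((2350 - 1*1531) - 2082) = -25551 - (-15998)/((2350 - 1531) - 2082) = -25551 - (-15998)/(819 - 2082) = -25551 - (-15998)/(-1263) = -25551 - (-15998)*(-1)/1263 = -25551 - 1*38/3 = -25551 - 38/3 = -76691/3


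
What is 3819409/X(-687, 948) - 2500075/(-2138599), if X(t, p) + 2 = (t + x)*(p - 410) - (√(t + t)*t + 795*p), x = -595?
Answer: (-4559631014641*I + 1717551525*√1374)/(6415797*(229*√1374 + 481126*I)) ≈ -1.4763 - 0.046671*I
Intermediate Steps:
X(t, p) = -2 - 795*p + (-595 + t)*(-410 + p) - √2*t^(3/2) (X(t, p) = -2 + ((t - 595)*(p - 410) - (√(t + t)*t + 795*p)) = -2 + ((-595 + t)*(-410 + p) - (√(2*t)*t + 795*p)) = -2 + ((-595 + t)*(-410 + p) - ((√2*√t)*t + 795*p)) = -2 + ((-595 + t)*(-410 + p) - (√2*t^(3/2) + 795*p)) = -2 + ((-595 + t)*(-410 + p) - (795*p + √2*t^(3/2))) = -2 + ((-595 + t)*(-410 + p) + (-795*p - √2*t^(3/2))) = -2 + (-795*p + (-595 + t)*(-410 + p) - √2*t^(3/2)) = -2 - 795*p + (-595 + t)*(-410 + p) - √2*t^(3/2))
3819409/X(-687, 948) - 2500075/(-2138599) = 3819409/(243948 - 1390*948 - 410*(-687) + 948*(-687) - √2*(-687)^(3/2)) - 2500075/(-2138599) = 3819409/(243948 - 1317720 + 281670 - 651276 - √2*(-687*I*√687)) - 2500075*(-1/2138599) = 3819409/(243948 - 1317720 + 281670 - 651276 + 687*I*√1374) + 2500075/2138599 = 3819409/(-1443378 + 687*I*√1374) + 2500075/2138599 = 2500075/2138599 + 3819409/(-1443378 + 687*I*√1374)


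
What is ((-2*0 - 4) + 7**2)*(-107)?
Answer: -4815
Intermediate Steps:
((-2*0 - 4) + 7**2)*(-107) = ((0 - 4) + 49)*(-107) = (-4 + 49)*(-107) = 45*(-107) = -4815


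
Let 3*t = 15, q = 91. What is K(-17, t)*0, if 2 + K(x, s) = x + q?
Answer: 0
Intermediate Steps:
t = 5 (t = (⅓)*15 = 5)
K(x, s) = 89 + x (K(x, s) = -2 + (x + 91) = -2 + (91 + x) = 89 + x)
K(-17, t)*0 = (89 - 17)*0 = 72*0 = 0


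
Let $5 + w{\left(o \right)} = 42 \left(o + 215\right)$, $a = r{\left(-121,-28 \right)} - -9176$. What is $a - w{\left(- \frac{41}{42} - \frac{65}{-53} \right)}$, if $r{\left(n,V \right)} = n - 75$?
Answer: $- \frac{2942}{53} \approx -55.509$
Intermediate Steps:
$r{\left(n,V \right)} = -75 + n$
$a = 8980$ ($a = \left(-75 - 121\right) - -9176 = -196 + 9176 = 8980$)
$w{\left(o \right)} = 9025 + 42 o$ ($w{\left(o \right)} = -5 + 42 \left(o + 215\right) = -5 + 42 \left(215 + o\right) = -5 + \left(9030 + 42 o\right) = 9025 + 42 o$)
$a - w{\left(- \frac{41}{42} - \frac{65}{-53} \right)} = 8980 - \left(9025 + 42 \left(- \frac{41}{42} - \frac{65}{-53}\right)\right) = 8980 - \left(9025 + 42 \left(\left(-41\right) \frac{1}{42} - - \frac{65}{53}\right)\right) = 8980 - \left(9025 + 42 \left(- \frac{41}{42} + \frac{65}{53}\right)\right) = 8980 - \left(9025 + 42 \cdot \frac{557}{2226}\right) = 8980 - \left(9025 + \frac{557}{53}\right) = 8980 - \frac{478882}{53} = - \frac{2942}{53}$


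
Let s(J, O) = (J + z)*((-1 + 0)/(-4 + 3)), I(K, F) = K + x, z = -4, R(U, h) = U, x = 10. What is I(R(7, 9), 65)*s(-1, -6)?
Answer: -85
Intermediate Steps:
I(K, F) = 10 + K (I(K, F) = K + 10 = 10 + K)
s(J, O) = -4 + J (s(J, O) = (J - 4)*((-1 + 0)/(-4 + 3)) = (-4 + J)*(-1/(-1)) = (-4 + J)*(-1*(-1)) = (-4 + J)*1 = -4 + J)
I(R(7, 9), 65)*s(-1, -6) = (10 + 7)*(-4 - 1) = 17*(-5) = -85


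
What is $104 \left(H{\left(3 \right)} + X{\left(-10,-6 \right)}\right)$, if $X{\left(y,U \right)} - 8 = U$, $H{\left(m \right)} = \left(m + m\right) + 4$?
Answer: $1248$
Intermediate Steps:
$H{\left(m \right)} = 4 + 2 m$ ($H{\left(m \right)} = 2 m + 4 = 4 + 2 m$)
$X{\left(y,U \right)} = 8 + U$
$104 \left(H{\left(3 \right)} + X{\left(-10,-6 \right)}\right) = 104 \left(\left(4 + 2 \cdot 3\right) + \left(8 - 6\right)\right) = 104 \left(\left(4 + 6\right) + 2\right) = 104 \left(10 + 2\right) = 104 \cdot 12 = 1248$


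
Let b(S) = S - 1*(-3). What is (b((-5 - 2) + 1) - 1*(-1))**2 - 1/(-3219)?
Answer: 12877/3219 ≈ 4.0003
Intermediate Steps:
b(S) = 3 + S (b(S) = S + 3 = 3 + S)
(b((-5 - 2) + 1) - 1*(-1))**2 - 1/(-3219) = ((3 + ((-5 - 2) + 1)) - 1*(-1))**2 - 1/(-3219) = ((3 + (-7 + 1)) + 1)**2 - 1*(-1/3219) = ((3 - 6) + 1)**2 + 1/3219 = (-3 + 1)**2 + 1/3219 = (-2)**2 + 1/3219 = 4 + 1/3219 = 12877/3219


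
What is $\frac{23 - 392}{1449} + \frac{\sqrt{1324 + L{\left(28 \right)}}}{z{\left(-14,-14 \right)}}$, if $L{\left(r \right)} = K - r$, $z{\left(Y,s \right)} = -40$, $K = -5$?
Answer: $- \frac{41}{161} - \frac{\sqrt{1291}}{40} \approx -1.1529$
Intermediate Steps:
$L{\left(r \right)} = -5 - r$
$\frac{23 - 392}{1449} + \frac{\sqrt{1324 + L{\left(28 \right)}}}{z{\left(-14,-14 \right)}} = \frac{23 - 392}{1449} + \frac{\sqrt{1324 - 33}}{-40} = \left(23 - 392\right) \frac{1}{1449} + \sqrt{1324 - 33} \left(- \frac{1}{40}\right) = \left(-369\right) \frac{1}{1449} + \sqrt{1324 - 33} \left(- \frac{1}{40}\right) = - \frac{41}{161} + \sqrt{1291} \left(- \frac{1}{40}\right) = - \frac{41}{161} - \frac{\sqrt{1291}}{40}$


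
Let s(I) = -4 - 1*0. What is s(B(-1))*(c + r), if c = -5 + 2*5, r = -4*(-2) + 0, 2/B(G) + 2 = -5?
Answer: -52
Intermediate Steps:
B(G) = -2/7 (B(G) = 2/(-2 - 5) = 2/(-7) = 2*(-⅐) = -2/7)
s(I) = -4 (s(I) = -4 + 0 = -4)
r = 8 (r = 8 + 0 = 8)
c = 5 (c = -5 + 10 = 5)
s(B(-1))*(c + r) = -4*(5 + 8) = -4*13 = -52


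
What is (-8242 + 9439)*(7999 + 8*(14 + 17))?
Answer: 9871659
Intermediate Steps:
(-8242 + 9439)*(7999 + 8*(14 + 17)) = 1197*(7999 + 8*31) = 1197*(7999 + 248) = 1197*8247 = 9871659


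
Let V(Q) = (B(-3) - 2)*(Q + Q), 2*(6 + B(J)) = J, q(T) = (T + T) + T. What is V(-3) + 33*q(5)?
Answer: 552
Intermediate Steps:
q(T) = 3*T (q(T) = 2*T + T = 3*T)
B(J) = -6 + J/2
V(Q) = -19*Q (V(Q) = ((-6 + (1/2)*(-3)) - 2)*(Q + Q) = ((-6 - 3/2) - 2)*(2*Q) = (-15/2 - 2)*(2*Q) = -19*Q)
V(-3) + 33*q(5) = -19*(-3) + 33*(3*5) = 57 + 33*15 = 57 + 495 = 552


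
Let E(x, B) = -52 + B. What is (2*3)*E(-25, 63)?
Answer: 66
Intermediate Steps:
(2*3)*E(-25, 63) = (2*3)*(-52 + 63) = 6*11 = 66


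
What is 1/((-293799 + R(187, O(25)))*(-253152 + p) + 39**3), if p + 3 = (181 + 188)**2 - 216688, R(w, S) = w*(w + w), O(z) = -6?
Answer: 1/74698445521 ≈ 1.3387e-11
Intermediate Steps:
R(w, S) = 2*w**2 (R(w, S) = w*(2*w) = 2*w**2)
p = -80530 (p = -3 + ((181 + 188)**2 - 216688) = -3 + (369**2 - 216688) = -3 + (136161 - 216688) = -3 - 80527 = -80530)
1/((-293799 + R(187, O(25)))*(-253152 + p) + 39**3) = 1/((-293799 + 2*187**2)*(-253152 - 80530) + 39**3) = 1/((-293799 + 2*34969)*(-333682) + 59319) = 1/((-293799 + 69938)*(-333682) + 59319) = 1/(-223861*(-333682) + 59319) = 1/(74698386202 + 59319) = 1/74698445521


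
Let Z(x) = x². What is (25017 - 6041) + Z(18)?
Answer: 19300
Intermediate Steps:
(25017 - 6041) + Z(18) = (25017 - 6041) + 18² = 18976 + 324 = 19300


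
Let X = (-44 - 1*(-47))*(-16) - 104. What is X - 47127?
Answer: -47279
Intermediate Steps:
X = -152 (X = (-44 + 47)*(-16) - 104 = 3*(-16) - 104 = -48 - 104 = -152)
X - 47127 = -152 - 47127 = -47279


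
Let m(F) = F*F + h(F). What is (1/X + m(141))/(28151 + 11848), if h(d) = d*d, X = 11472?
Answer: 456149665/458868528 ≈ 0.99407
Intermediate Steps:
h(d) = d**2
m(F) = 2*F**2 (m(F) = F*F + F**2 = F**2 + F**2 = 2*F**2)
(1/X + m(141))/(28151 + 11848) = (1/11472 + 2*141**2)/(28151 + 11848) = (1/11472 + 2*19881)/39999 = (1/11472 + 39762)*(1/39999) = (456149665/11472)*(1/39999) = 456149665/458868528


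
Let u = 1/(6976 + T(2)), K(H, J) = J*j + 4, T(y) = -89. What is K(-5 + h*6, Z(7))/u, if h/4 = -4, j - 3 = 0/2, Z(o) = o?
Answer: 172175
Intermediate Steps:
j = 3 (j = 3 + 0/2 = 3 + 0*(1/2) = 3 + 0 = 3)
h = -16 (h = 4*(-4) = -16)
K(H, J) = 4 + 3*J (K(H, J) = J*3 + 4 = 3*J + 4 = 4 + 3*J)
u = 1/6887 (u = 1/(6976 - 89) = 1/6887 ≈ 0.00014520)
K(-5 + h*6, Z(7))/u = (4 + 3*7)/(1/6887) = (4 + 21)*6887 = 25*6887 = 172175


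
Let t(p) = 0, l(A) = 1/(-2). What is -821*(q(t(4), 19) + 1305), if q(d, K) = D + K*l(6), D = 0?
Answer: -2127211/2 ≈ -1.0636e+6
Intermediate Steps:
l(A) = -½
q(d, K) = -K/2 (q(d, K) = 0 + K*(-½) = 0 - K/2 = -K/2)
-821*(q(t(4), 19) + 1305) = -821*(-½*19 + 1305) = -821*(-19/2 + 1305) = -821*2591/2 = -2127211/2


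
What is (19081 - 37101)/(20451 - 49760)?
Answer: 340/553 ≈ 0.61483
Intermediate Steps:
(19081 - 37101)/(20451 - 49760) = -18020/(-29309) = -18020*(-1/29309) = 340/553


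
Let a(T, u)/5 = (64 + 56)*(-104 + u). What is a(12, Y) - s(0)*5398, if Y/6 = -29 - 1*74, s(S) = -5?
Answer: -406210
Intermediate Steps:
Y = -618 (Y = 6*(-29 - 1*74) = 6*(-29 - 74) = 6*(-103) = -618)
a(T, u) = -62400 + 600*u (a(T, u) = 5*((64 + 56)*(-104 + u)) = 5*(120*(-104 + u)) = 5*(-12480 + 120*u) = -62400 + 600*u)
a(12, Y) - s(0)*5398 = (-62400 + 600*(-618)) - (-5)*5398 = (-62400 - 370800) - 1*(-26990) = -433200 + 26990 = -406210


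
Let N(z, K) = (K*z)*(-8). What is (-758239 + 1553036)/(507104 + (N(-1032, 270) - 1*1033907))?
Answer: 794797/1702317 ≈ 0.46689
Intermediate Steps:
N(z, K) = -8*K*z
(-758239 + 1553036)/(507104 + (N(-1032, 270) - 1*1033907)) = (-758239 + 1553036)/(507104 + (-8*270*(-1032) - 1*1033907)) = 794797/(507104 + (2229120 - 1033907)) = 794797/(507104 + 1195213) = 794797/1702317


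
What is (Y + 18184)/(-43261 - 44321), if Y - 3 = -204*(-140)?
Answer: -46747/87582 ≈ -0.53375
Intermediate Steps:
Y = 28563 (Y = 3 - 204*(-140) = 3 + 28560 = 28563)
(Y + 18184)/(-43261 - 44321) = (28563 + 18184)/(-43261 - 44321) = 46747/(-87582) = 46747*(-1/87582) = -46747/87582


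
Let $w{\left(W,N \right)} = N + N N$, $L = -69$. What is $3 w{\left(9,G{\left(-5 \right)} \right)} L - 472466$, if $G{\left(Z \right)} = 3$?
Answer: $-474950$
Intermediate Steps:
$w{\left(W,N \right)} = N + N^{2}$
$3 w{\left(9,G{\left(-5 \right)} \right)} L - 472466 = 3 \cdot 3 \left(1 + 3\right) \left(-69\right) - 472466 = 3 \cdot 3 \cdot 4 \left(-69\right) - 472466 = 3 \cdot 12 \left(-69\right) - 472466 = 36 \left(-69\right) - 472466 = -2484 - 472466 = -474950$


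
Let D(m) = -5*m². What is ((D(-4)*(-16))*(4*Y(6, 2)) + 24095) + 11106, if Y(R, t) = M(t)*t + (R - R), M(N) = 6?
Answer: 96641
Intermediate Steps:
Y(R, t) = 6*t (Y(R, t) = 6*t + (R - R) = 6*t + 0 = 6*t)
((D(-4)*(-16))*(4*Y(6, 2)) + 24095) + 11106 = ((-5*(-4)²*(-16))*(4*(6*2)) + 24095) + 11106 = ((-5*16*(-16))*(4*12) + 24095) + 11106 = (-80*(-16)*48 + 24095) + 11106 = (1280*48 + 24095) + 11106 = (61440 + 24095) + 11106 = 85535 + 11106 = 96641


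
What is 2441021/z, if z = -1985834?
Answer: -2441021/1985834 ≈ -1.2292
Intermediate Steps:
2441021/z = 2441021/(-1985834) = 2441021*(-1/1985834) = -2441021/1985834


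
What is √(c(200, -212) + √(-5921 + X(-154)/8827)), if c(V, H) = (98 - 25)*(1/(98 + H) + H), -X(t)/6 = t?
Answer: √(-319828061884578 + 16387956*I*√9414939989)/143754 ≈ 0.30926 + 124.41*I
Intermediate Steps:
X(t) = -6*t
c(V, H) = 73*H + 73/(98 + H) (c(V, H) = 73*(H + 1/(98 + H)) = 73*H + 73/(98 + H))
√(c(200, -212) + √(-5921 + X(-154)/8827)) = √(73*(1 + (-212)² + 98*(-212))/(98 - 212) + √(-5921 - 6*(-154)/8827)) = √(73*(1 + 44944 - 20776)/(-114) + √(-5921 + 924*(1/8827))) = √(73*(-1/114)*24169 + √(-5921 + 132/1261)) = √(-1764337/114 + √(-7466249/1261)) = √(-1764337/114 + I*√9414939989/1261)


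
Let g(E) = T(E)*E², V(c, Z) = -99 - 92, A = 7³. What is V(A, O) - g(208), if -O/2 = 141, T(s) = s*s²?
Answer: -389328928959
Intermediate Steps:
T(s) = s³
O = -282 (O = -2*141 = -282)
A = 343
V(c, Z) = -191
g(E) = E⁵ (g(E) = E³*E² = E⁵)
V(A, O) - g(208) = -191 - 1*208⁵ = -191 - 1*389328928768 = -191 - 389328928768 = -389328928959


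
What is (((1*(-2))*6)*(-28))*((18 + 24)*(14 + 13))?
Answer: 381024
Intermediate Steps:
(((1*(-2))*6)*(-28))*((18 + 24)*(14 + 13)) = (-2*6*(-28))*(42*27) = -12*(-28)*1134 = 336*1134 = 381024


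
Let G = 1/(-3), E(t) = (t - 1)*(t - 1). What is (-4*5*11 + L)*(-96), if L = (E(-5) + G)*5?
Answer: 4000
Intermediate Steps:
E(t) = (-1 + t)**2 (E(t) = (-1 + t)*(-1 + t) = (-1 + t)**2)
G = -1/3 ≈ -0.33333
L = 535/3 (L = ((-1 - 5)**2 - 1/3)*5 = ((-6)**2 - 1/3)*5 = (36 - 1/3)*5 = (107/3)*5 = 535/3 ≈ 178.33)
(-4*5*11 + L)*(-96) = (-4*5*11 + 535/3)*(-96) = (-20*11 + 535/3)*(-96) = (-220 + 535/3)*(-96) = -125/3*(-96) = 4000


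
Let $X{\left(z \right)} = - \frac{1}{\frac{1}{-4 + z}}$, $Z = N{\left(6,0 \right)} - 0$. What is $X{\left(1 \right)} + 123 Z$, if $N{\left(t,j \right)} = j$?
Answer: $3$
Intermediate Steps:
$Z = 0$ ($Z = 0 - 0 = 0 + 0 = 0$)
$X{\left(z \right)} = 4 - z$ ($X{\left(z \right)} = - (-4 + z) = 4 - z$)
$X{\left(1 \right)} + 123 Z = \left(4 - 1\right) + 123 \cdot 0 = \left(4 - 1\right) + 0 = 3 + 0 = 3$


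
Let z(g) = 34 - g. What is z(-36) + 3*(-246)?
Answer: -668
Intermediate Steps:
z(-36) + 3*(-246) = (34 - 1*(-36)) + 3*(-246) = (34 + 36) - 738 = 70 - 738 = -668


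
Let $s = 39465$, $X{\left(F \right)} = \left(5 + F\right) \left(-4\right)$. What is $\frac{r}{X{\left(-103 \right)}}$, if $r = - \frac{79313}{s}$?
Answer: $- \frac{79313}{15470280} \approx -0.0051268$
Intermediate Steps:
$X{\left(F \right)} = -20 - 4 F$
$r = - \frac{79313}{39465} \approx -2.0097$
$\frac{r}{X{\left(-103 \right)}} = - \frac{79313}{39465 \left(-20 - -412\right)} = - \frac{79313}{39465 \left(-20 + 412\right)} = - \frac{79313}{39465 \cdot 392} = \left(- \frac{79313}{39465}\right) \frac{1}{392} = - \frac{79313}{15470280}$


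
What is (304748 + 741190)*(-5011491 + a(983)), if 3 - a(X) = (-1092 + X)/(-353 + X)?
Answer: -550379083251913/105 ≈ -5.2417e+12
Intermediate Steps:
a(X) = 3 - (-1092 + X)/(-353 + X)
(304748 + 741190)*(-5011491 + a(983)) = (304748 + 741190)*(-5011491 + (33 + 2*983)/(-353 + 983)) = 1045938*(-5011491 + (33 + 1966)/630) = 1045938*(-5011491 + (1/630)*1999) = 1045938*(-5011491 + 1999/630) = 1045938*(-3157237331/630) = -550379083251913/105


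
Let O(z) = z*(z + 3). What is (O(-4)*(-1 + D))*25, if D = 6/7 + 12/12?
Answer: 600/7 ≈ 85.714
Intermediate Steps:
D = 13/7 (D = 6*(1/7) + 12*(1/12) = 6/7 + 1 = 13/7 ≈ 1.8571)
O(z) = z*(3 + z)
(O(-4)*(-1 + D))*25 = ((-4*(3 - 4))*(-1 + 13/7))*25 = (-4*(-1)*(6/7))*25 = (4*(6/7))*25 = (24/7)*25 = 600/7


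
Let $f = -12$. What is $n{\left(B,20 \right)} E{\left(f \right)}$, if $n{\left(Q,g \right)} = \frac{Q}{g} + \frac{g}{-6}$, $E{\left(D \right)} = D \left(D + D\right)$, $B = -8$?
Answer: $- \frac{5376}{5} \approx -1075.2$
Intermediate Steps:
$E{\left(D \right)} = 2 D^{2}$ ($E{\left(D \right)} = D 2 D = 2 D^{2}$)
$n{\left(Q,g \right)} = - \frac{g}{6} + \frac{Q}{g}$ ($n{\left(Q,g \right)} = \frac{Q}{g} + g \left(- \frac{1}{6}\right) = \frac{Q}{g} - \frac{g}{6} = - \frac{g}{6} + \frac{Q}{g}$)
$n{\left(B,20 \right)} E{\left(f \right)} = \left(\left(- \frac{1}{6}\right) 20 - \frac{8}{20}\right) 2 \left(-12\right)^{2} = \left(- \frac{10}{3} - \frac{2}{5}\right) 2 \cdot 144 = \left(- \frac{10}{3} - \frac{2}{5}\right) 288 = \left(- \frac{56}{15}\right) 288 = - \frac{5376}{5}$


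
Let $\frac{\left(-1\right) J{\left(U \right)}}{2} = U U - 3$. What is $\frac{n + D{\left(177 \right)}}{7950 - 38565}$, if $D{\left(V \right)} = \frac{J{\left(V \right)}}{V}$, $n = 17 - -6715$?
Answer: $- \frac{376304}{1806285} \approx -0.20833$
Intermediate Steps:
$n = 6732$ ($n = 17 + 6715 = 6732$)
$J{\left(U \right)} = 6 - 2 U^{2}$ ($J{\left(U \right)} = - 2 \left(U U - 3\right) = - 2 \left(U^{2} - 3\right) = - 2 \left(-3 + U^{2}\right) = 6 - 2 U^{2}$)
$D{\left(V \right)} = \frac{6 - 2 V^{2}}{V}$
$\frac{n + D{\left(177 \right)}}{7950 - 38565} = \frac{6732 + \left(\left(-2\right) 177 + \frac{6}{177}\right)}{7950 - 38565} = \frac{6732 + \left(-354 + 6 \cdot \frac{1}{177}\right)}{-30615} = \left(6732 + \left(-354 + \frac{2}{59}\right)\right) \left(- \frac{1}{30615}\right) = \left(6732 - \frac{20884}{59}\right) \left(- \frac{1}{30615}\right) = \frac{376304}{59} \left(- \frac{1}{30615}\right) = - \frac{376304}{1806285}$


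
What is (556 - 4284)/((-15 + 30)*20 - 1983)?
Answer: 3728/1683 ≈ 2.2151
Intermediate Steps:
(556 - 4284)/((-15 + 30)*20 - 1983) = -3728/(15*20 - 1983) = -3728/(300 - 1983) = -3728/(-1683) = -3728*(-1/1683) = 3728/1683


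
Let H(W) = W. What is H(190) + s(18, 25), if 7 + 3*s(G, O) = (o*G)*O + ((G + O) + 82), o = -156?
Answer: -69512/3 ≈ -23171.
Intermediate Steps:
s(G, O) = 25 + G/3 + O/3 - 52*G*O (s(G, O) = -7/3 + ((-156*G)*O + ((G + O) + 82))/3 = -7/3 + (-156*G*O + (82 + G + O))/3 = -7/3 + (82 + G + O - 156*G*O)/3 = -7/3 + (82/3 + G/3 + O/3 - 52*G*O) = 25 + G/3 + O/3 - 52*G*O)
H(190) + s(18, 25) = 190 + (25 + (1/3)*18 + (1/3)*25 - 52*18*25) = 190 + (25 + 6 + 25/3 - 23400) = 190 - 70082/3 = -69512/3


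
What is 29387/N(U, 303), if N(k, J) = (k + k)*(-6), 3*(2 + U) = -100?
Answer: 29387/424 ≈ 69.309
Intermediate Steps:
U = -106/3 (U = -2 + (⅓)*(-100) = -2 - 100/3 = -106/3 ≈ -35.333)
N(k, J) = -12*k (N(k, J) = (2*k)*(-6) = -12*k)
29387/N(U, 303) = 29387/((-12*(-106/3))) = 29387/424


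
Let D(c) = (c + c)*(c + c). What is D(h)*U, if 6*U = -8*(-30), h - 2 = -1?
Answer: 160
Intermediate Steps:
h = 1 (h = 2 - 1 = 1)
D(c) = 4*c² (D(c) = (2*c)*(2*c) = 4*c²)
U = 40 (U = (-8*(-30))/6 = (⅙)*240 = 40)
D(h)*U = (4*1²)*40 = (4*1)*40 = 4*40 = 160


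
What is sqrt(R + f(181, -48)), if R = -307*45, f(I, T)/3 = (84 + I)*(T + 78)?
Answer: 3*sqrt(1115) ≈ 100.17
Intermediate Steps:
f(I, T) = 3*(78 + T)*(84 + I) (f(I, T) = 3*((84 + I)*(T + 78)) = 3*((84 + I)*(78 + T)) = 3*((78 + T)*(84 + I)) = 3*(78 + T)*(84 + I))
R = -13815
sqrt(R + f(181, -48)) = sqrt(-13815 + (19656 + 234*181 + 252*(-48) + 3*181*(-48))) = sqrt(-13815 + (19656 + 42354 - 12096 - 26064)) = sqrt(-13815 + 23850) = sqrt(10035) = 3*sqrt(1115)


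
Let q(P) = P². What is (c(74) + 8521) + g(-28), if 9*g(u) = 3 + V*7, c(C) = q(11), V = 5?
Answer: 77816/9 ≈ 8646.2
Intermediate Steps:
c(C) = 121 (c(C) = 11² = 121)
g(u) = 38/9 (g(u) = (3 + 5*7)/9 = (3 + 35)/9 = (⅑)*38 = 38/9)
(c(74) + 8521) + g(-28) = (121 + 8521) + 38/9 = 8642 + 38/9 = 77816/9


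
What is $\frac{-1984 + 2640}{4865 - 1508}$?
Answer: $\frac{656}{3357} \approx 0.19541$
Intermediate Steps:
$\frac{-1984 + 2640}{4865 - 1508} = \frac{656}{3357}$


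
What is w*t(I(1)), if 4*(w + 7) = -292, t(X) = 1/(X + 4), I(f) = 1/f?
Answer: -16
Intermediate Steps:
I(f) = 1/f
t(X) = 1/(4 + X)
w = -80 (w = -7 + (1/4)*(-292) = -7 - 73 = -80)
w*t(I(1)) = -80/(4 + 1/1) = -80/(4 + 1) = -80/5 = -80*1/5 = -16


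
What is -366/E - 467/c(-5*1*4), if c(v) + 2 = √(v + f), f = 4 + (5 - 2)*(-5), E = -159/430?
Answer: 1885602/1855 + 467*I*√31/35 ≈ 1016.5 + 74.29*I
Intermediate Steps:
E = -159/430 (E = -159*1/430 = -159/430 ≈ -0.36977)
f = -11 (f = 4 + 3*(-5) = 4 - 15 = -11)
c(v) = -2 + √(-11 + v) (c(v) = -2 + √(v - 11) = -2 + √(-11 + v))
-366/E - 467/c(-5*1*4) = -366/(-159/430) - 467/(-2 + √(-11 - 5*1*4)) = -366*(-430/159) - 467/(-2 + √(-11 - 5*4)) = 52460/53 - 467/(-2 + √(-11 - 20)) = 52460/53 - 467/(-2 + √(-31)) = 52460/53 - 467/(-2 + I*√31)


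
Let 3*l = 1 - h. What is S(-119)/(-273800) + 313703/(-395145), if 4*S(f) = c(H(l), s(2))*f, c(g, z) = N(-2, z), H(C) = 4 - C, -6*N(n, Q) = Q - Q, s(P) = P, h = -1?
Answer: -313703/395145 ≈ -0.79389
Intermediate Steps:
l = 2/3 (l = (1 - 1*(-1))/3 = (1 + 1)/3 = (1/3)*2 = 2/3 ≈ 0.66667)
N(n, Q) = 0 (N(n, Q) = -(Q - Q)/6 = -1/6*0 = 0)
c(g, z) = 0
S(f) = 0 (S(f) = (0*f)/4 = (1/4)*0 = 0)
S(-119)/(-273800) + 313703/(-395145) = 0/(-273800) + 313703/(-395145) = 0*(-1/273800) + 313703*(-1/395145) = 0 - 313703/395145 = -313703/395145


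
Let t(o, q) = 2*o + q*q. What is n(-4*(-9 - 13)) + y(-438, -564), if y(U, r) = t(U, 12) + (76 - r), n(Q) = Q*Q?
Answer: 7652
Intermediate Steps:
t(o, q) = q**2 + 2*o (t(o, q) = 2*o + q**2 = q**2 + 2*o)
n(Q) = Q**2
y(U, r) = 220 - r + 2*U (y(U, r) = (12**2 + 2*U) + (76 - r) = (144 + 2*U) + (76 - r) = 220 - r + 2*U)
n(-4*(-9 - 13)) + y(-438, -564) = (-4*(-9 - 13))**2 + (220 - 1*(-564) + 2*(-438)) = (-4*(-22))**2 + (220 + 564 - 876) = 88**2 - 92 = 7744 - 92 = 7652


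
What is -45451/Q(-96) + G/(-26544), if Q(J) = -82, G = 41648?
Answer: 75189763/136038 ≈ 552.71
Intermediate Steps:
-45451/Q(-96) + G/(-26544) = -45451/(-82) + 41648/(-26544) = -45451*(-1/82) + 41648*(-1/26544) = 45451/82 - 2603/1659 = 75189763/136038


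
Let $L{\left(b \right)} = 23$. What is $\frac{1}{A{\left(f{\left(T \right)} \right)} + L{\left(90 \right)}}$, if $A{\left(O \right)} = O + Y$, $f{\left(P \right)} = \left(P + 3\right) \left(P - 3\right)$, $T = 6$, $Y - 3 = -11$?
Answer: $\frac{1}{42} \approx 0.02381$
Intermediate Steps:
$Y = -8$ ($Y = 3 - 11 = -8$)
$f{\left(P \right)} = \left(-3 + P\right) \left(3 + P\right)$ ($f{\left(P \right)} = \left(3 + P\right) \left(-3 + P\right) = \left(-3 + P\right) \left(3 + P\right)$)
$A{\left(O \right)} = -8 + O$ ($A{\left(O \right)} = O - 8 = -8 + O$)
$\frac{1}{A{\left(f{\left(T \right)} \right)} + L{\left(90 \right)}} = \frac{1}{\left(-8 - \left(9 - 6^{2}\right)\right) + 23} = \frac{1}{\left(-8 + \left(-9 + 36\right)\right) + 23} = \frac{1}{\left(-8 + 27\right) + 23} = \frac{1}{19 + 23} = \frac{1}{42}$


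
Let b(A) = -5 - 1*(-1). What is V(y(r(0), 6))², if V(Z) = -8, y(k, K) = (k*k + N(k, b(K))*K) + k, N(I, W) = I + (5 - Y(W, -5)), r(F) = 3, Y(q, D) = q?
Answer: 64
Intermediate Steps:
b(A) = -4 (b(A) = -5 + 1 = -4)
N(I, W) = 5 + I - W (N(I, W) = I + (5 - W) = 5 + I - W)
y(k, K) = k + k² + K*(9 + k) (y(k, K) = (k*k + (5 + k - 1*(-4))*K) + k = (k² + (5 + k + 4)*K) + k = (k² + (9 + k)*K) + k = (k² + K*(9 + k)) + k = k + k² + K*(9 + k))
V(y(r(0), 6))² = (-8)² = 64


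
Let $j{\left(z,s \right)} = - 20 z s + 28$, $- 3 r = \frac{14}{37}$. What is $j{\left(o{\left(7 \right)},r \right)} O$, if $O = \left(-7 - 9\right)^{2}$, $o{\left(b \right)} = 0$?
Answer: $7168$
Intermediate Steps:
$O = 256$ ($O = \left(-16\right)^{2} = 256$)
$r = - \frac{14}{111}$ ($r = - \frac{14 \cdot \frac{1}{37}}{3} = \left(- \frac{1}{3}\right) \frac{14}{37} = - \frac{14}{111} \approx -0.12613$)
$j{\left(z,s \right)} = 28 - 20 s z$ ($j{\left(z,s \right)} = - 20 s z + 28 = 28 - 20 s z$)
$j{\left(o{\left(7 \right)},r \right)} O = \left(28 - \left(- \frac{280}{111}\right) 0\right) 256 = \left(28 + 0\right) 256 = 28 \cdot 256 = 7168$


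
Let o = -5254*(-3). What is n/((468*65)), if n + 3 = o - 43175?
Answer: -6854/7605 ≈ -0.90125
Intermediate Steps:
o = 15762
n = -27416 (n = -3 + (15762 - 43175) = -3 - 27413 = -27416)
n/((468*65)) = -27416/(468*65) = -27416/30420 = -27416*1/30420 = -6854/7605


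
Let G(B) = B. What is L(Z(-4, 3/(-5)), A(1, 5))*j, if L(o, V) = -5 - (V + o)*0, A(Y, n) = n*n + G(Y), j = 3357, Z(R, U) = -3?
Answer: -16785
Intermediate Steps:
A(Y, n) = Y + n² (A(Y, n) = n*n + Y = n² + Y = Y + n²)
L(o, V) = -5 (L(o, V) = -5 - 1*0 = -5 + 0 = -5)
L(Z(-4, 3/(-5)), A(1, 5))*j = -5*3357 = -16785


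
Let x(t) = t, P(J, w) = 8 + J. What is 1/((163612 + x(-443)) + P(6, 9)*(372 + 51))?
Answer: 1/169091 ≈ 5.9140e-6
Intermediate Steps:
1/((163612 + x(-443)) + P(6, 9)*(372 + 51)) = 1/((163612 - 443) + (8 + 6)*(372 + 51)) = 1/(163169 + 14*423) = 1/(163169 + 5922) = 1/169091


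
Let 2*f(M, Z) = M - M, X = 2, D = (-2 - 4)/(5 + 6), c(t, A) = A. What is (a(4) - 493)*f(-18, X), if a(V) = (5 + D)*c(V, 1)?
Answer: 0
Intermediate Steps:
D = -6/11 ≈ -0.54545
f(M, Z) = 0 (f(M, Z) = (M - M)/2 = (1/2)*0 = 0)
a(V) = 49/11 (a(V) = (5 - 6/11)*1 = (49/11)*1 = 49/11)
(a(4) - 493)*f(-18, X) = (49/11 - 493)*0 = -5374/11*0 = 0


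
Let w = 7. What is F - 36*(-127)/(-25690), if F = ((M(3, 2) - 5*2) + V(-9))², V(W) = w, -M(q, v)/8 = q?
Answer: 9361719/12845 ≈ 728.82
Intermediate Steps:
M(q, v) = -8*q
V(W) = 7
F = 729 (F = ((-8*3 - 5*2) + 7)² = ((-24 - 10) + 7)² = (-34 + 7)² = (-27)² = 729)
F - 36*(-127)/(-25690) = 729 - 36*(-127)/(-25690) = 729 - (-4572)*(-1)/25690 = 729 - 1*2286/12845 = 729 - 2286/12845 = 9361719/12845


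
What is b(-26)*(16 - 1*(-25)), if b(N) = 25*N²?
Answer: 692900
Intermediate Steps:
b(-26)*(16 - 1*(-25)) = (25*(-26)²)*(16 - 1*(-25)) = (25*676)*(16 + 25) = 16900*41 = 692900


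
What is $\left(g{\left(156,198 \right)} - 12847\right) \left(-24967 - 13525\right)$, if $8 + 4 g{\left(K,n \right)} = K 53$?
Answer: $415020744$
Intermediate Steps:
$g{\left(K,n \right)} = -2 + \frac{53 K}{4}$ ($g{\left(K,n \right)} = -2 + \frac{K 53}{4} = -2 + \frac{53 K}{4}$)
$\left(g{\left(156,198 \right)} - 12847\right) \left(-24967 - 13525\right) = \left(\left(-2 + \frac{53}{4} \cdot 156\right) - 12847\right) \left(-24967 - 13525\right) = \left(\left(-2 + 2067\right) - 12847\right) \left(-38492\right) = \left(2065 - 12847\right) \left(-38492\right) = \left(-10782\right) \left(-38492\right) = 415020744$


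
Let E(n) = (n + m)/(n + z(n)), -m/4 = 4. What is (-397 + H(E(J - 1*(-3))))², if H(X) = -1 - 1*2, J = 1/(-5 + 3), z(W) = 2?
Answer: 160000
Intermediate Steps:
J = -½ (J = 1/(-2) = -½ ≈ -0.50000)
m = -16 (m = -4*4 = -16)
E(n) = (-16 + n)/(2 + n) (E(n) = (n - 16)/(n + 2) = (-16 + n)/(2 + n))
H(X) = -3 (H(X) = -1 - 2 = -3)
(-397 + H(E(J - 1*(-3))))² = (-397 - 3)² = (-400)² = 160000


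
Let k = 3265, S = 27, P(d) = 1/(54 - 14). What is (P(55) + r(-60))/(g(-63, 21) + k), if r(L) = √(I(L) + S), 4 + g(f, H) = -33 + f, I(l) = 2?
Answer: 1/126600 + √29/3165 ≈ 0.0017094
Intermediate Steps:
P(d) = 1/40
g(f, H) = -37 + f (g(f, H) = -4 + (-33 + f) = -37 + f)
r(L) = √29 (r(L) = √(2 + 27) = √29)
(P(55) + r(-60))/(g(-63, 21) + k) = (1/40 + √29)/((-37 - 63) + 3265) = (1/40 + √29)/(-100 + 3265) = (1/40 + √29)/3165 = (1/40 + √29)*(1/3165) = 1/126600 + √29/3165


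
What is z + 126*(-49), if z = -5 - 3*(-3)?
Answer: -6170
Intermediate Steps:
z = 4 (z = -5 + 9 = 4)
z + 126*(-49) = 4 + 126*(-49) = 4 - 6174 = -6170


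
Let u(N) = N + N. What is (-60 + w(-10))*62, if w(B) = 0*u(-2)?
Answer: -3720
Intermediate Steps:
u(N) = 2*N
w(B) = 0 (w(B) = 0*(2*(-2)) = 0*(-4) = 0)
(-60 + w(-10))*62 = (-60 + 0)*62 = -60*62 = -3720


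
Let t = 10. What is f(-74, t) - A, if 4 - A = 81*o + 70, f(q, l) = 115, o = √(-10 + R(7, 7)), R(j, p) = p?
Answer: 181 + 81*I*√3 ≈ 181.0 + 140.3*I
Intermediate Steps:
o = I*√3 (o = √(-10 + 7) = √(-3) = I*√3 ≈ 1.732*I)
A = -66 - 81*I*√3 (A = 4 - (81*(I*√3) + 70) = 4 - (81*I*√3 + 70) = 4 - (70 + 81*I*√3) = 4 + (-70 - 81*I*√3) = -66 - 81*I*√3 ≈ -66.0 - 140.3*I)
f(-74, t) - A = 115 - (-66 - 81*I*√3) = 115 + (66 + 81*I*√3) = 181 + 81*I*√3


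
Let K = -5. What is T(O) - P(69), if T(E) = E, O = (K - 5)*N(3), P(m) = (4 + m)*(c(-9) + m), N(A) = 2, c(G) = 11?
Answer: -5860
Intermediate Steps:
P(m) = (4 + m)*(11 + m)
O = -20 (O = (-5 - 5)*2 = -10*2 = -20)
T(O) - P(69) = -20 - (44 + 69² + 15*69) = -20 - (44 + 4761 + 1035) = -20 - 1*5840 = -20 - 5840 = -5860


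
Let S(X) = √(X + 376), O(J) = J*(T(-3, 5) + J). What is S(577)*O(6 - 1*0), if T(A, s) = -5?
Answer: 6*√953 ≈ 185.22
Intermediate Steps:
O(J) = J*(-5 + J)
S(X) = √(376 + X)
S(577)*O(6 - 1*0) = √(376 + 577)*((6 - 1*0)*(-5 + (6 - 1*0))) = √953*((6 + 0)*(-5 + (6 + 0))) = √953*(6*(-5 + 6)) = √953*(6*1) = √953*6 = 6*√953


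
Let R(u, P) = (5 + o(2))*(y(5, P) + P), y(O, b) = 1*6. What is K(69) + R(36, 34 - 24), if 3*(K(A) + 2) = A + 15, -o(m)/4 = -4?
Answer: 362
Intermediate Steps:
o(m) = 16 (o(m) = -4*(-4) = 16)
K(A) = 3 + A/3 (K(A) = -2 + (A + 15)/3 = -2 + (15 + A)/3 = -2 + (5 + A/3) = 3 + A/3)
y(O, b) = 6
R(u, P) = 126 + 21*P (R(u, P) = (5 + 16)*(6 + P) = 21*(6 + P) = 126 + 21*P)
K(69) + R(36, 34 - 24) = (3 + (1/3)*69) + (126 + 21*(34 - 24)) = (3 + 23) + (126 + 21*10) = 26 + (126 + 210) = 26 + 336 = 362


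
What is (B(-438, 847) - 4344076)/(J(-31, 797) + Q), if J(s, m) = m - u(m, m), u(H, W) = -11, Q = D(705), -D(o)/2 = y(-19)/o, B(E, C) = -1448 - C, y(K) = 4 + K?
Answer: -204279437/37978 ≈ -5378.9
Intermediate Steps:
D(o) = 30/o (D(o) = -2*(4 - 19)/o = -(-30)/o = 30/o)
Q = 2/47 (Q = 30/705 = 30*(1/705) = 2/47 ≈ 0.042553)
J(s, m) = 11 + m (J(s, m) = m - 1*(-11) = m + 11 = 11 + m)
(B(-438, 847) - 4344076)/(J(-31, 797) + Q) = ((-1448 - 1*847) - 4344076)/((11 + 797) + 2/47) = ((-1448 - 847) - 4344076)/(808 + 2/47) = (-2295 - 4344076)/(37978/47) = -4346371*47/37978 = -204279437/37978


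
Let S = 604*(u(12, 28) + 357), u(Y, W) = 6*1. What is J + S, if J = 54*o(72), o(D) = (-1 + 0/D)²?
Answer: 219306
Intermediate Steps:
o(D) = 1 (o(D) = (-1 + 0)² = (-1)² = 1)
u(Y, W) = 6
J = 54 (J = 54*1 = 54)
S = 219252 (S = 604*(6 + 357) = 604*363 = 219252)
J + S = 54 + 219252 = 219306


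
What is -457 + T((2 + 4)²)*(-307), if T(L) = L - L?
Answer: -457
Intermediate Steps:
T(L) = 0
-457 + T((2 + 4)²)*(-307) = -457 + 0*(-307) = -457 + 0 = -457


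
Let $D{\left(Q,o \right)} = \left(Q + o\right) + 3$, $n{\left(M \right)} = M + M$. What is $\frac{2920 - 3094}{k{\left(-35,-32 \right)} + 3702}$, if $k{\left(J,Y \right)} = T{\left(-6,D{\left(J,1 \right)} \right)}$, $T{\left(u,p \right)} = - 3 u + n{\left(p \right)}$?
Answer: $- \frac{87}{1829} \approx -0.047567$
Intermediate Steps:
$n{\left(M \right)} = 2 M$
$D{\left(Q,o \right)} = 3 + Q + o$
$T{\left(u,p \right)} = - 3 u + 2 p$
$k{\left(J,Y \right)} = 26 + 2 J$ ($k{\left(J,Y \right)} = \left(-3\right) \left(-6\right) + 2 \left(3 + J + 1\right) = 18 + 2 \left(4 + J\right) = 18 + \left(8 + 2 J\right) = 26 + 2 J$)
$\frac{2920 - 3094}{k{\left(-35,-32 \right)} + 3702} = \frac{2920 - 3094}{\left(26 + 2 \left(-35\right)\right) + 3702} = \frac{2920 - 3094}{\left(26 - 70\right) + 3702} = \frac{2920 - 3094}{-44 + 3702} = - \frac{174}{3658} = \left(-174\right) \frac{1}{3658} = - \frac{87}{1829}$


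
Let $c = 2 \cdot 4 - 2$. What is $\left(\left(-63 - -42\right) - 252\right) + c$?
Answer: $-267$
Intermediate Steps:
$c = 6$ ($c = 8 - 2 = 6$)
$\left(\left(-63 - -42\right) - 252\right) + c = \left(\left(-63 - -42\right) - 252\right) + 6 = \left(\left(-63 + 42\right) - 252\right) + 6 = \left(-21 - 252\right) + 6 = -273 + 6 = -267$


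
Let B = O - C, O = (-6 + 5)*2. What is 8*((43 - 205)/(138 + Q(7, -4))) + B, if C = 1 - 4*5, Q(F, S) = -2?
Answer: 127/17 ≈ 7.4706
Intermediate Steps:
O = -2 (O = -1*2 = -2)
C = -19 (C = 1 - 20 = -19)
B = 17 (B = -2 - 1*(-19) = -2 + 19 = 17)
8*((43 - 205)/(138 + Q(7, -4))) + B = 8*((43 - 205)/(138 - 2)) + 17 = 8*(-162/136) + 17 = 8*(-162*1/136) + 17 = 8*(-81/68) + 17 = -162/17 + 17 = 127/17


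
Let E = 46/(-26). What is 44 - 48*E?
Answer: 1676/13 ≈ 128.92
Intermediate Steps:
E = -23/13 (E = 46*(-1/26) = -23/13 ≈ -1.7692)
44 - 48*E = 44 - 48*(-23/13) = 44 + 1104/13 = 1676/13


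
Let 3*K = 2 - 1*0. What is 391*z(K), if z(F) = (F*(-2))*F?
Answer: -3128/9 ≈ -347.56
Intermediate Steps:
K = 2/3 (K = (2 - 1*0)/3 = (2 + 0)/3 = (1/3)*2 = 2/3 ≈ 0.66667)
z(F) = -2*F**2 (z(F) = (-2*F)*F = -2*F**2)
391*z(K) = 391*(-2*(2/3)**2) = 391*(-2*4/9) = 391*(-8/9) = -3128/9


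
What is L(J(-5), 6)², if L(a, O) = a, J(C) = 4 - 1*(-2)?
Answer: 36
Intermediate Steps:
J(C) = 6 (J(C) = 4 + 2 = 6)
L(J(-5), 6)² = 6² = 36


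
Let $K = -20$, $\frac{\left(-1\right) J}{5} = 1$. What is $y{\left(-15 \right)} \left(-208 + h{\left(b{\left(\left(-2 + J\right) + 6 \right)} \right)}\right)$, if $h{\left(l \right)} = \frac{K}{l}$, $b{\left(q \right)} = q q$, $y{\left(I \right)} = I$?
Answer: $3420$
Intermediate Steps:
$J = -5$ ($J = \left(-5\right) 1 = -5$)
$b{\left(q \right)} = q^{2}$
$h{\left(l \right)} = - \frac{20}{l}$
$y{\left(-15 \right)} \left(-208 + h{\left(b{\left(\left(-2 + J\right) + 6 \right)} \right)}\right) = - 15 \left(-208 - \frac{20}{\left(\left(-2 - 5\right) + 6\right)^{2}}\right) = - 15 \left(-208 - \frac{20}{\left(-7 + 6\right)^{2}}\right) = - 15 \left(-208 - \frac{20}{\left(-1\right)^{2}}\right) = - 15 \left(-208 - \frac{20}{1}\right) = - 15 \left(-208 - 20\right) = \left(-15\right) \left(-228\right) = 3420$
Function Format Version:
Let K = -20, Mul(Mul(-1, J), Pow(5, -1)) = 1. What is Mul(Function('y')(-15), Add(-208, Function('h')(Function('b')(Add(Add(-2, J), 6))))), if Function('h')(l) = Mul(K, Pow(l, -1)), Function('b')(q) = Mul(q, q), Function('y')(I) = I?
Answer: 3420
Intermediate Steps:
J = -5 (J = Mul(-5, 1) = -5)
Function('b')(q) = Pow(q, 2)
Function('h')(l) = Mul(-20, Pow(l, -1))
Mul(Function('y')(-15), Add(-208, Function('h')(Function('b')(Add(Add(-2, J), 6))))) = Mul(-15, Add(-208, Mul(-20, Pow(Pow(Add(Add(-2, -5), 6), 2), -1)))) = Mul(-15, Add(-208, Mul(-20, Pow(Pow(Add(-7, 6), 2), -1)))) = Mul(-15, Add(-208, Mul(-20, Pow(Pow(-1, 2), -1)))) = Mul(-15, Add(-208, Mul(-20, Pow(1, -1)))) = Mul(-15, Add(-208, Mul(-20, 1))) = Mul(-15, Add(-208, -20)) = Mul(-15, -228) = 3420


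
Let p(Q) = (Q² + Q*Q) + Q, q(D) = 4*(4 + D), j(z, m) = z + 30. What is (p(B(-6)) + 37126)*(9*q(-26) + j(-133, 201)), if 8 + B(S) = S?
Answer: -33566080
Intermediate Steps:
B(S) = -8 + S
j(z, m) = 30 + z
q(D) = 16 + 4*D
p(Q) = Q + 2*Q² (p(Q) = (Q² + Q²) + Q = 2*Q² + Q = Q + 2*Q²)
(p(B(-6)) + 37126)*(9*q(-26) + j(-133, 201)) = ((-8 - 6)*(1 + 2*(-8 - 6)) + 37126)*(9*(16 + 4*(-26)) + (30 - 133)) = (-14*(1 + 2*(-14)) + 37126)*(9*(16 - 104) - 103) = (-14*(1 - 28) + 37126)*(9*(-88) - 103) = (-14*(-27) + 37126)*(-792 - 103) = (378 + 37126)*(-895) = 37504*(-895) = -33566080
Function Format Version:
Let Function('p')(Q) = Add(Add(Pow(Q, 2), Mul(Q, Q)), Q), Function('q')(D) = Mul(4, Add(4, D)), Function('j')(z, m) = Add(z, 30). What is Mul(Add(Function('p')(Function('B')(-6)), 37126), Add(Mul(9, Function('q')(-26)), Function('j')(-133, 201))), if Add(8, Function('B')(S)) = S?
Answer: -33566080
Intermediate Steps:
Function('B')(S) = Add(-8, S)
Function('j')(z, m) = Add(30, z)
Function('q')(D) = Add(16, Mul(4, D))
Function('p')(Q) = Add(Q, Mul(2, Pow(Q, 2))) (Function('p')(Q) = Add(Add(Pow(Q, 2), Pow(Q, 2)), Q) = Add(Mul(2, Pow(Q, 2)), Q) = Add(Q, Mul(2, Pow(Q, 2))))
Mul(Add(Function('p')(Function('B')(-6)), 37126), Add(Mul(9, Function('q')(-26)), Function('j')(-133, 201))) = Mul(Add(Mul(Add(-8, -6), Add(1, Mul(2, Add(-8, -6)))), 37126), Add(Mul(9, Add(16, Mul(4, -26))), Add(30, -133))) = Mul(Add(Mul(-14, Add(1, Mul(2, -14))), 37126), Add(Mul(9, Add(16, -104)), -103)) = Mul(Add(Mul(-14, Add(1, -28)), 37126), Add(Mul(9, -88), -103)) = Mul(Add(Mul(-14, -27), 37126), Add(-792, -103)) = Mul(Add(378, 37126), -895) = Mul(37504, -895) = -33566080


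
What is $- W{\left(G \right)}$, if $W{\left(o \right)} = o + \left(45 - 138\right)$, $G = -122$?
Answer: $215$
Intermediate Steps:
$W{\left(o \right)} = -93 + o$ ($W{\left(o \right)} = o + \left(45 - 138\right) = o - 93 = -93 + o$)
$- W{\left(G \right)} = - (-93 - 122) = \left(-1\right) \left(-215\right) = 215$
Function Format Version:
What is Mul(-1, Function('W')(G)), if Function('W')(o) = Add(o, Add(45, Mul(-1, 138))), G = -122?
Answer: 215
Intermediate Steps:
Function('W')(o) = Add(-93, o) (Function('W')(o) = Add(o, Add(45, -138)) = Add(o, -93) = Add(-93, o))
Mul(-1, Function('W')(G)) = Mul(-1, Add(-93, -122)) = Mul(-1, -215) = 215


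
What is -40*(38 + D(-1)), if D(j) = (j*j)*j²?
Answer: -1560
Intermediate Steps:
D(j) = j⁴ (D(j) = j²*j² = j⁴)
-40*(38 + D(-1)) = -40*(38 + (-1)⁴) = -40*(38 + 1) = -40*39 = -1560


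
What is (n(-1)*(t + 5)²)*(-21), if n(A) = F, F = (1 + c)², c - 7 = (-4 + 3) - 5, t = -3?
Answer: -336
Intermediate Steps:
c = 1 (c = 7 + ((-4 + 3) - 5) = 7 + (-1 - 5) = 7 - 6 = 1)
F = 4 (F = (1 + 1)² = 2² = 4)
n(A) = 4
(n(-1)*(t + 5)²)*(-21) = (4*(-3 + 5)²)*(-21) = (4*2²)*(-21) = (4*4)*(-21) = 16*(-21) = -336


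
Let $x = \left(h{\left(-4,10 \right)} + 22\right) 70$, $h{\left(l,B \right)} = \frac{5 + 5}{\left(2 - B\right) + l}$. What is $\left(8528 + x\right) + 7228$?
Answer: $\frac{51713}{3} \approx 17238.0$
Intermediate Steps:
$h{\left(l,B \right)} = \frac{10}{2 + l - B}$
$x = \frac{4445}{3}$ ($x = \left(\frac{10}{2 - 4 - 10} + 22\right) 70 = \left(\frac{10}{-12} + 22\right) 70 = \left(10 \left(- \frac{1}{12}\right) + 22\right) 70 = \left(- \frac{5}{6} + 22\right) 70 = \frac{127}{6} \cdot 70 = \frac{4445}{3} \approx 1481.7$)
$\left(8528 + x\right) + 7228 = \left(8528 + \frac{4445}{3}\right) + 7228 = \frac{30029}{3} + 7228 = \frac{51713}{3}$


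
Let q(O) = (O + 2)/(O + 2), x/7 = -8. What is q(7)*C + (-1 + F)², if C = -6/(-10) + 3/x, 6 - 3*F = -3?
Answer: 1273/280 ≈ 4.5464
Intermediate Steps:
x = -56 (x = 7*(-8) = -56)
F = 3 (F = 2 - ⅓*(-3) = 2 + 1 = 3)
C = 153/280 (C = -6/(-10) + 3/(-56) = -6*(-⅒) + 3*(-1/56) = ⅗ - 3/56 = 153/280 ≈ 0.54643)
q(O) = 1 (q(O) = (2 + O)/(2 + O) = 1)
q(7)*C + (-1 + F)² = 1*(153/280) + (-1 + 3)² = 153/280 + 2² = 153/280 + 4 = 1273/280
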